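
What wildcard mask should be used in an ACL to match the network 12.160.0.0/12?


Subnet mask: 255.240.0.0
Wildcard = 255.255.255.255 - subnet mask
255 - 255 = 0
255 - 240 = 15
255 - 0 = 255
255 - 0 = 255
Wildcard: 0.15.255.255


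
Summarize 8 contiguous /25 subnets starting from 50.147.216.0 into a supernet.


Original prefix: /25
Number of subnets: 8 = 2^3
New prefix = 25 - 3 = 22
Supernet: 50.147.216.0/22


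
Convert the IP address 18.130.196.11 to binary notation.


18 = 00010010
130 = 10000010
196 = 11000100
11 = 00001011
Binary: 00010010.10000010.11000100.00001011


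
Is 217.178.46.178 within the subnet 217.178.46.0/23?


Subnet network: 217.178.46.0
Test IP AND mask: 217.178.46.0
Yes, 217.178.46.178 is in 217.178.46.0/23


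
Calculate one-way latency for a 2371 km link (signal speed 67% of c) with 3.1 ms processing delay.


Speed = 0.67 * 3e5 km/s = 201000 km/s
Propagation delay = 2371 / 201000 = 0.0118 s = 11.796 ms
Processing delay = 3.1 ms
Total one-way latency = 14.896 ms


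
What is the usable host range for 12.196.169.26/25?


Network: 12.196.169.0
Broadcast: 12.196.169.127
First usable = network + 1
Last usable = broadcast - 1
Range: 12.196.169.1 to 12.196.169.126


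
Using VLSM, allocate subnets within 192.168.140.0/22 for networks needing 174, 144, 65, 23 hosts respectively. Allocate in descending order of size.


174 hosts -> /24 (254 usable): 192.168.140.0/24
144 hosts -> /24 (254 usable): 192.168.141.0/24
65 hosts -> /25 (126 usable): 192.168.142.0/25
23 hosts -> /27 (30 usable): 192.168.142.128/27
Allocation: 192.168.140.0/24 (174 hosts, 254 usable); 192.168.141.0/24 (144 hosts, 254 usable); 192.168.142.0/25 (65 hosts, 126 usable); 192.168.142.128/27 (23 hosts, 30 usable)


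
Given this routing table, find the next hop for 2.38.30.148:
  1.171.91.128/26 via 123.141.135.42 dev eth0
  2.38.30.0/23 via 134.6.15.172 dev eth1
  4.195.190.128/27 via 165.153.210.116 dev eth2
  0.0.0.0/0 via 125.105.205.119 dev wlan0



Longest prefix match for 2.38.30.148:
  /26 1.171.91.128: no
  /23 2.38.30.0: MATCH
  /27 4.195.190.128: no
  /0 0.0.0.0: MATCH
Selected: next-hop 134.6.15.172 via eth1 (matched /23)


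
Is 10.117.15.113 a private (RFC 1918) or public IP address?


RFC 1918 private ranges:
  10.0.0.0/8 (10.0.0.0 - 10.255.255.255)
  172.16.0.0/12 (172.16.0.0 - 172.31.255.255)
  192.168.0.0/16 (192.168.0.0 - 192.168.255.255)
Private (in 10.0.0.0/8)


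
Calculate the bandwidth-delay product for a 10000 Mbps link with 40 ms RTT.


BDP = bandwidth * RTT
= 10000 Mbps * 40 ms
= 10000 * 1e6 * 40 / 1000 bits
= 400000000 bits
= 50000000 bytes
= 48828.125 KB
BDP = 400000000 bits (50000000 bytes)


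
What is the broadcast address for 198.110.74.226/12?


Network: 198.96.0.0/12
Host bits = 20
Set all host bits to 1:
Broadcast: 198.111.255.255


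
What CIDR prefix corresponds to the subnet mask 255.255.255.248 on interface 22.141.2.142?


Binary: 11111111.11111111.11111111.11111000
Count leading 1s
Prefix: /29


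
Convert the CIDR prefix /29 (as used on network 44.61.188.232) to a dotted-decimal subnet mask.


/29 means 29 network bits, 3 host bits
Binary: 11111111111111111111111111111000
Mask: 255.255.255.248


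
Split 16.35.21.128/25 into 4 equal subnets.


New prefix = 25 + 2 = 27
Each subnet has 32 addresses
  16.35.21.128/27
  16.35.21.160/27
  16.35.21.192/27
  16.35.21.224/27
Subnets: 16.35.21.128/27, 16.35.21.160/27, 16.35.21.192/27, 16.35.21.224/27


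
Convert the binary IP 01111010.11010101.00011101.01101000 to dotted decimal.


01111010 = 122
11010101 = 213
00011101 = 29
01101000 = 104
IP: 122.213.29.104


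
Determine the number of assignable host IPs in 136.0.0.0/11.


Host bits = 32 - 11 = 21
Total addresses = 2^21 = 2097152
Usable = total - 2 (network and broadcast)
Usable hosts: 2097150


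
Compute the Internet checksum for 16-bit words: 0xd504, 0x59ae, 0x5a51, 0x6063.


Sum all words (with carry folding):
+ 0xd504 = 0xd504
+ 0x59ae = 0x2eb3
+ 0x5a51 = 0x8904
+ 0x6063 = 0xe967
One's complement: ~0xe967
Checksum = 0x1698


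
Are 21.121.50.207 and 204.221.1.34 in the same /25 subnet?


Mask: 255.255.255.128
21.121.50.207 AND mask = 21.121.50.128
204.221.1.34 AND mask = 204.221.1.0
No, different subnets (21.121.50.128 vs 204.221.1.0)


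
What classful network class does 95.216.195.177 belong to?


First octet: 95
Binary: 01011111
0xxxxxxx -> Class A (1-126)
Class A, default mask 255.0.0.0 (/8)


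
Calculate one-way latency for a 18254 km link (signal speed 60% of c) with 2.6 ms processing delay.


Speed = 0.6 * 3e5 km/s = 180000 km/s
Propagation delay = 18254 / 180000 = 0.1014 s = 101.4111 ms
Processing delay = 2.6 ms
Total one-way latency = 104.0111 ms


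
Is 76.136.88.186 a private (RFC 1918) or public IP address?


RFC 1918 private ranges:
  10.0.0.0/8 (10.0.0.0 - 10.255.255.255)
  172.16.0.0/12 (172.16.0.0 - 172.31.255.255)
  192.168.0.0/16 (192.168.0.0 - 192.168.255.255)
Public (not in any RFC 1918 range)


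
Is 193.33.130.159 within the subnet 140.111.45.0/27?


Subnet network: 140.111.45.0
Test IP AND mask: 193.33.130.128
No, 193.33.130.159 is not in 140.111.45.0/27


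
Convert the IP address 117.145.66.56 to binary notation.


117 = 01110101
145 = 10010001
66 = 01000010
56 = 00111000
Binary: 01110101.10010001.01000010.00111000


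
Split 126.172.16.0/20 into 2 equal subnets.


New prefix = 20 + 1 = 21
Each subnet has 2048 addresses
  126.172.16.0/21
  126.172.24.0/21
Subnets: 126.172.16.0/21, 126.172.24.0/21


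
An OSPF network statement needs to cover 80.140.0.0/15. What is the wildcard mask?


Subnet mask: 255.254.0.0
Wildcard = 255.255.255.255 - subnet mask
255 - 255 = 0
255 - 254 = 1
255 - 0 = 255
255 - 0 = 255
Wildcard: 0.1.255.255


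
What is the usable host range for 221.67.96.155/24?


Network: 221.67.96.0
Broadcast: 221.67.96.255
First usable = network + 1
Last usable = broadcast - 1
Range: 221.67.96.1 to 221.67.96.254


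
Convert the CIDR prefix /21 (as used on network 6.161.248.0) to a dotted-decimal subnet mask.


/21 means 21 network bits, 11 host bits
Binary: 11111111111111111111100000000000
Mask: 255.255.248.0


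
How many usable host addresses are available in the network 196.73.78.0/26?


Host bits = 32 - 26 = 6
Total addresses = 2^6 = 64
Usable = total - 2 (network and broadcast)
Usable hosts: 62


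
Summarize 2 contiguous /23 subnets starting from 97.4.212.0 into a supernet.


Original prefix: /23
Number of subnets: 2 = 2^1
New prefix = 23 - 1 = 22
Supernet: 97.4.212.0/22


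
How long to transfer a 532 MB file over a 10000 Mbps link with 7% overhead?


Effective throughput = 10000 * (1 - 7/100) = 9300 Mbps
File size in Mb = 532 * 8 = 4256 Mb
Time = 4256 / 9300
Time = 0.4576 seconds


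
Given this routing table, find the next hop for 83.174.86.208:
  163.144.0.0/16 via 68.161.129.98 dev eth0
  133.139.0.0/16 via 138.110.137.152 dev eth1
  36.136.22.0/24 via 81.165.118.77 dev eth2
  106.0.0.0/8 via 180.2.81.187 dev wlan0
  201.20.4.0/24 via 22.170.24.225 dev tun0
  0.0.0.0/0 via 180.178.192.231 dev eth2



Longest prefix match for 83.174.86.208:
  /16 163.144.0.0: no
  /16 133.139.0.0: no
  /24 36.136.22.0: no
  /8 106.0.0.0: no
  /24 201.20.4.0: no
  /0 0.0.0.0: MATCH
Selected: next-hop 180.178.192.231 via eth2 (matched /0)


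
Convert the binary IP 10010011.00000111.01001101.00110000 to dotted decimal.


10010011 = 147
00000111 = 7
01001101 = 77
00110000 = 48
IP: 147.7.77.48


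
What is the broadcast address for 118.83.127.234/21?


Network: 118.83.120.0/21
Host bits = 11
Set all host bits to 1:
Broadcast: 118.83.127.255


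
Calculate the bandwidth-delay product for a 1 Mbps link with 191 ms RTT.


BDP = bandwidth * RTT
= 1 Mbps * 191 ms
= 1 * 1e6 * 191 / 1000 bits
= 191000 bits
= 23875 bytes
= 23.3154 KB
BDP = 191000 bits (23875 bytes)


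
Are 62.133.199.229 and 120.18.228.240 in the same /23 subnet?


Mask: 255.255.254.0
62.133.199.229 AND mask = 62.133.198.0
120.18.228.240 AND mask = 120.18.228.0
No, different subnets (62.133.198.0 vs 120.18.228.0)


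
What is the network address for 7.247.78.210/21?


IP:   00000111.11110111.01001110.11010010
Mask: 11111111.11111111.11111000.00000000
AND operation:
Net:  00000111.11110111.01001000.00000000
Network: 7.247.72.0/21


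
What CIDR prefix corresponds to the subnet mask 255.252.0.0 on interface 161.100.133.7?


Binary: 11111111.11111100.00000000.00000000
Count leading 1s
Prefix: /14


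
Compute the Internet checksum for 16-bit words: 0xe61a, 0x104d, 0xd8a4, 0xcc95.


Sum all words (with carry folding):
+ 0xe61a = 0xe61a
+ 0x104d = 0xf667
+ 0xd8a4 = 0xcf0c
+ 0xcc95 = 0x9ba2
One's complement: ~0x9ba2
Checksum = 0x645d


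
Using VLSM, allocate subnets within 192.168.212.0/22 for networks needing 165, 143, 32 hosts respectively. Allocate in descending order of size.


165 hosts -> /24 (254 usable): 192.168.212.0/24
143 hosts -> /24 (254 usable): 192.168.213.0/24
32 hosts -> /26 (62 usable): 192.168.214.0/26
Allocation: 192.168.212.0/24 (165 hosts, 254 usable); 192.168.213.0/24 (143 hosts, 254 usable); 192.168.214.0/26 (32 hosts, 62 usable)


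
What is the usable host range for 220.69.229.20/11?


Network: 220.64.0.0
Broadcast: 220.95.255.255
First usable = network + 1
Last usable = broadcast - 1
Range: 220.64.0.1 to 220.95.255.254


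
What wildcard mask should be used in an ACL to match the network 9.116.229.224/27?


Subnet mask: 255.255.255.224
Wildcard = 255.255.255.255 - subnet mask
255 - 255 = 0
255 - 255 = 0
255 - 255 = 0
255 - 224 = 31
Wildcard: 0.0.0.31


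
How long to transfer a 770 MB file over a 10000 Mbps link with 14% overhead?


Effective throughput = 10000 * (1 - 14/100) = 8600 Mbps
File size in Mb = 770 * 8 = 6160 Mb
Time = 6160 / 8600
Time = 0.7163 seconds


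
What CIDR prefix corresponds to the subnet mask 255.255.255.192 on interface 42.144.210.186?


Binary: 11111111.11111111.11111111.11000000
Count leading 1s
Prefix: /26


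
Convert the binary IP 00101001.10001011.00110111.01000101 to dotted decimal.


00101001 = 41
10001011 = 139
00110111 = 55
01000101 = 69
IP: 41.139.55.69


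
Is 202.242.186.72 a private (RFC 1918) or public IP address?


RFC 1918 private ranges:
  10.0.0.0/8 (10.0.0.0 - 10.255.255.255)
  172.16.0.0/12 (172.16.0.0 - 172.31.255.255)
  192.168.0.0/16 (192.168.0.0 - 192.168.255.255)
Public (not in any RFC 1918 range)


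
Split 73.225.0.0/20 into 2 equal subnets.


New prefix = 20 + 1 = 21
Each subnet has 2048 addresses
  73.225.0.0/21
  73.225.8.0/21
Subnets: 73.225.0.0/21, 73.225.8.0/21


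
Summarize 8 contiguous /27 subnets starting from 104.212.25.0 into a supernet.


Original prefix: /27
Number of subnets: 8 = 2^3
New prefix = 27 - 3 = 24
Supernet: 104.212.25.0/24


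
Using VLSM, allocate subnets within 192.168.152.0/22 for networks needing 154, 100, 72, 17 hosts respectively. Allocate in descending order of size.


154 hosts -> /24 (254 usable): 192.168.152.0/24
100 hosts -> /25 (126 usable): 192.168.153.0/25
72 hosts -> /25 (126 usable): 192.168.153.128/25
17 hosts -> /27 (30 usable): 192.168.154.0/27
Allocation: 192.168.152.0/24 (154 hosts, 254 usable); 192.168.153.0/25 (100 hosts, 126 usable); 192.168.153.128/25 (72 hosts, 126 usable); 192.168.154.0/27 (17 hosts, 30 usable)


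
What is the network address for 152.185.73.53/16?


IP:   10011000.10111001.01001001.00110101
Mask: 11111111.11111111.00000000.00000000
AND operation:
Net:  10011000.10111001.00000000.00000000
Network: 152.185.0.0/16


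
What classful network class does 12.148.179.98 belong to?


First octet: 12
Binary: 00001100
0xxxxxxx -> Class A (1-126)
Class A, default mask 255.0.0.0 (/8)


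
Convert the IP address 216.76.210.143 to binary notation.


216 = 11011000
76 = 01001100
210 = 11010010
143 = 10001111
Binary: 11011000.01001100.11010010.10001111


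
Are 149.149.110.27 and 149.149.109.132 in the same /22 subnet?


Mask: 255.255.252.0
149.149.110.27 AND mask = 149.149.108.0
149.149.109.132 AND mask = 149.149.108.0
Yes, same subnet (149.149.108.0)


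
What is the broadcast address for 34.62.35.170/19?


Network: 34.62.32.0/19
Host bits = 13
Set all host bits to 1:
Broadcast: 34.62.63.255


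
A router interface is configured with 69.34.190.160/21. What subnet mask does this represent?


/21 means 21 network bits, 11 host bits
Binary: 11111111111111111111100000000000
Mask: 255.255.248.0


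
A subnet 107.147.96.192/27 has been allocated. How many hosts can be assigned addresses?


Host bits = 32 - 27 = 5
Total addresses = 2^5 = 32
Usable = total - 2 (network and broadcast)
Usable hosts: 30


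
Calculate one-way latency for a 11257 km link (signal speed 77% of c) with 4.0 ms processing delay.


Speed = 0.77 * 3e5 km/s = 231000 km/s
Propagation delay = 11257 / 231000 = 0.0487 s = 48.7316 ms
Processing delay = 4.0 ms
Total one-way latency = 52.7316 ms


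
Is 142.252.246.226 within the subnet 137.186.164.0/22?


Subnet network: 137.186.164.0
Test IP AND mask: 142.252.244.0
No, 142.252.246.226 is not in 137.186.164.0/22


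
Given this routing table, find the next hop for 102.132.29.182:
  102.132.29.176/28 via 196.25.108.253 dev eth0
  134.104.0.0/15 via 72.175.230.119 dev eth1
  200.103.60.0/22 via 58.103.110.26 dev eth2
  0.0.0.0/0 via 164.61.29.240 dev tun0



Longest prefix match for 102.132.29.182:
  /28 102.132.29.176: MATCH
  /15 134.104.0.0: no
  /22 200.103.60.0: no
  /0 0.0.0.0: MATCH
Selected: next-hop 196.25.108.253 via eth0 (matched /28)


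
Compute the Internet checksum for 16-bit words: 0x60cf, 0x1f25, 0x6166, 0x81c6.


Sum all words (with carry folding):
+ 0x60cf = 0x60cf
+ 0x1f25 = 0x7ff4
+ 0x6166 = 0xe15a
+ 0x81c6 = 0x6321
One's complement: ~0x6321
Checksum = 0x9cde


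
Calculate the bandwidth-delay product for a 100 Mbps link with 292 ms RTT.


BDP = bandwidth * RTT
= 100 Mbps * 292 ms
= 100 * 1e6 * 292 / 1000 bits
= 29200000 bits
= 3650000 bytes
= 3564.4531 KB
BDP = 29200000 bits (3650000 bytes)


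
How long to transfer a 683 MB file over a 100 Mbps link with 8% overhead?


Effective throughput = 100 * (1 - 8/100) = 92 Mbps
File size in Mb = 683 * 8 = 5464 Mb
Time = 5464 / 92
Time = 59.3913 seconds


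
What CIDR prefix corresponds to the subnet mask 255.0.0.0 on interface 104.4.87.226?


Binary: 11111111.00000000.00000000.00000000
Count leading 1s
Prefix: /8


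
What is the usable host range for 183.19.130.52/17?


Network: 183.19.128.0
Broadcast: 183.19.255.255
First usable = network + 1
Last usable = broadcast - 1
Range: 183.19.128.1 to 183.19.255.254


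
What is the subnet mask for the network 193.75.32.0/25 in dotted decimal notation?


/25 means 25 network bits, 7 host bits
Binary: 11111111111111111111111110000000
Mask: 255.255.255.128


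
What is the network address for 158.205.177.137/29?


IP:   10011110.11001101.10110001.10001001
Mask: 11111111.11111111.11111111.11111000
AND operation:
Net:  10011110.11001101.10110001.10001000
Network: 158.205.177.136/29


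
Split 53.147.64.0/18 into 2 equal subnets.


New prefix = 18 + 1 = 19
Each subnet has 8192 addresses
  53.147.64.0/19
  53.147.96.0/19
Subnets: 53.147.64.0/19, 53.147.96.0/19


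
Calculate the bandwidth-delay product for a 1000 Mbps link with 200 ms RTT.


BDP = bandwidth * RTT
= 1000 Mbps * 200 ms
= 1000 * 1e6 * 200 / 1000 bits
= 200000000 bits
= 25000000 bytes
= 24414.0625 KB
BDP = 200000000 bits (25000000 bytes)


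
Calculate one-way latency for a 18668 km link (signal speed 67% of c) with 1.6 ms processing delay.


Speed = 0.67 * 3e5 km/s = 201000 km/s
Propagation delay = 18668 / 201000 = 0.0929 s = 92.8756 ms
Processing delay = 1.6 ms
Total one-way latency = 94.4756 ms


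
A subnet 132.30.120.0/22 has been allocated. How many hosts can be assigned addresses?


Host bits = 32 - 22 = 10
Total addresses = 2^10 = 1024
Usable = total - 2 (network and broadcast)
Usable hosts: 1022


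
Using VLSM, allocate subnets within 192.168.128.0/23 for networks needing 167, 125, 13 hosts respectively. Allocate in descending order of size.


167 hosts -> /24 (254 usable): 192.168.128.0/24
125 hosts -> /25 (126 usable): 192.168.129.0/25
13 hosts -> /28 (14 usable): 192.168.129.128/28
Allocation: 192.168.128.0/24 (167 hosts, 254 usable); 192.168.129.0/25 (125 hosts, 126 usable); 192.168.129.128/28 (13 hosts, 14 usable)


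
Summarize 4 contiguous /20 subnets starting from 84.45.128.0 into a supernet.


Original prefix: /20
Number of subnets: 4 = 2^2
New prefix = 20 - 2 = 18
Supernet: 84.45.128.0/18


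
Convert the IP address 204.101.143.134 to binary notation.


204 = 11001100
101 = 01100101
143 = 10001111
134 = 10000110
Binary: 11001100.01100101.10001111.10000110


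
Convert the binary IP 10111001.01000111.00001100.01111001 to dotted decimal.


10111001 = 185
01000111 = 71
00001100 = 12
01111001 = 121
IP: 185.71.12.121


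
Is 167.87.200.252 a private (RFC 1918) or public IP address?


RFC 1918 private ranges:
  10.0.0.0/8 (10.0.0.0 - 10.255.255.255)
  172.16.0.0/12 (172.16.0.0 - 172.31.255.255)
  192.168.0.0/16 (192.168.0.0 - 192.168.255.255)
Public (not in any RFC 1918 range)


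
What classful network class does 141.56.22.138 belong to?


First octet: 141
Binary: 10001101
10xxxxxx -> Class B (128-191)
Class B, default mask 255.255.0.0 (/16)


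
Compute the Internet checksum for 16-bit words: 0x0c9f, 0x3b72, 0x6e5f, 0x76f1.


Sum all words (with carry folding):
+ 0x0c9f = 0x0c9f
+ 0x3b72 = 0x4811
+ 0x6e5f = 0xb670
+ 0x76f1 = 0x2d62
One's complement: ~0x2d62
Checksum = 0xd29d


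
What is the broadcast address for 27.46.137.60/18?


Network: 27.46.128.0/18
Host bits = 14
Set all host bits to 1:
Broadcast: 27.46.191.255


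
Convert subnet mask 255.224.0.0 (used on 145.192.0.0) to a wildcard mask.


Subnet mask: 255.224.0.0
Wildcard = 255.255.255.255 - subnet mask
255 - 255 = 0
255 - 224 = 31
255 - 0 = 255
255 - 0 = 255
Wildcard: 0.31.255.255


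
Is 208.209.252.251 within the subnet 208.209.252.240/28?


Subnet network: 208.209.252.240
Test IP AND mask: 208.209.252.240
Yes, 208.209.252.251 is in 208.209.252.240/28


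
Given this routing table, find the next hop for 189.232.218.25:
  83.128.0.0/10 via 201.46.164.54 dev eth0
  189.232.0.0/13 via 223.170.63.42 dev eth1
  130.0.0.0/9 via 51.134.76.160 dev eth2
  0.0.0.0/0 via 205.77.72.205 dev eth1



Longest prefix match for 189.232.218.25:
  /10 83.128.0.0: no
  /13 189.232.0.0: MATCH
  /9 130.0.0.0: no
  /0 0.0.0.0: MATCH
Selected: next-hop 223.170.63.42 via eth1 (matched /13)


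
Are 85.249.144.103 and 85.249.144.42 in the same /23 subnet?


Mask: 255.255.254.0
85.249.144.103 AND mask = 85.249.144.0
85.249.144.42 AND mask = 85.249.144.0
Yes, same subnet (85.249.144.0)


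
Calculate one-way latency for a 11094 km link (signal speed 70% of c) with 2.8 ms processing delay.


Speed = 0.7 * 3e5 km/s = 210000 km/s
Propagation delay = 11094 / 210000 = 0.0528 s = 52.8286 ms
Processing delay = 2.8 ms
Total one-way latency = 55.6286 ms


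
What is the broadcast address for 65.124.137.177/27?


Network: 65.124.137.160/27
Host bits = 5
Set all host bits to 1:
Broadcast: 65.124.137.191


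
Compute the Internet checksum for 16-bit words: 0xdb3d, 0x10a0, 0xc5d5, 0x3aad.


Sum all words (with carry folding):
+ 0xdb3d = 0xdb3d
+ 0x10a0 = 0xebdd
+ 0xc5d5 = 0xb1b3
+ 0x3aad = 0xec60
One's complement: ~0xec60
Checksum = 0x139f


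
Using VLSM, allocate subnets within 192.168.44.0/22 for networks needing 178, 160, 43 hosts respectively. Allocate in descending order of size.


178 hosts -> /24 (254 usable): 192.168.44.0/24
160 hosts -> /24 (254 usable): 192.168.45.0/24
43 hosts -> /26 (62 usable): 192.168.46.0/26
Allocation: 192.168.44.0/24 (178 hosts, 254 usable); 192.168.45.0/24 (160 hosts, 254 usable); 192.168.46.0/26 (43 hosts, 62 usable)


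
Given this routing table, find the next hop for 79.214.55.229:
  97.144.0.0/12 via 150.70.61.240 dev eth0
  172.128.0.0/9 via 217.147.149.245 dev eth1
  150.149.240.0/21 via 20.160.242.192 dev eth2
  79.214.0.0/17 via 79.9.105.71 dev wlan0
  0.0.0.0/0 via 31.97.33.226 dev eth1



Longest prefix match for 79.214.55.229:
  /12 97.144.0.0: no
  /9 172.128.0.0: no
  /21 150.149.240.0: no
  /17 79.214.0.0: MATCH
  /0 0.0.0.0: MATCH
Selected: next-hop 79.9.105.71 via wlan0 (matched /17)


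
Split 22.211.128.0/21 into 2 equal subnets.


New prefix = 21 + 1 = 22
Each subnet has 1024 addresses
  22.211.128.0/22
  22.211.132.0/22
Subnets: 22.211.128.0/22, 22.211.132.0/22


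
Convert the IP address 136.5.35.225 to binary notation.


136 = 10001000
5 = 00000101
35 = 00100011
225 = 11100001
Binary: 10001000.00000101.00100011.11100001


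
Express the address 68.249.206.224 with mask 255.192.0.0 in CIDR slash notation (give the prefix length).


Binary: 11111111.11000000.00000000.00000000
Count leading 1s
Prefix: /10


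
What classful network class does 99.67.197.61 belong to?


First octet: 99
Binary: 01100011
0xxxxxxx -> Class A (1-126)
Class A, default mask 255.0.0.0 (/8)


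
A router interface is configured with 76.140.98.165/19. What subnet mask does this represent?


/19 means 19 network bits, 13 host bits
Binary: 11111111111111111110000000000000
Mask: 255.255.224.0


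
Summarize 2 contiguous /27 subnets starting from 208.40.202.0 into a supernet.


Original prefix: /27
Number of subnets: 2 = 2^1
New prefix = 27 - 1 = 26
Supernet: 208.40.202.0/26


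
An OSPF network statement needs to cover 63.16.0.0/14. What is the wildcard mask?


Subnet mask: 255.252.0.0
Wildcard = 255.255.255.255 - subnet mask
255 - 255 = 0
255 - 252 = 3
255 - 0 = 255
255 - 0 = 255
Wildcard: 0.3.255.255


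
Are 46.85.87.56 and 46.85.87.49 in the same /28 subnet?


Mask: 255.255.255.240
46.85.87.56 AND mask = 46.85.87.48
46.85.87.49 AND mask = 46.85.87.48
Yes, same subnet (46.85.87.48)


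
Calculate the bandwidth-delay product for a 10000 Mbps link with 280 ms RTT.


BDP = bandwidth * RTT
= 10000 Mbps * 280 ms
= 10000 * 1e6 * 280 / 1000 bits
= 2800000000 bits
= 350000000 bytes
= 341796.875 KB
BDP = 2800000000 bits (350000000 bytes)


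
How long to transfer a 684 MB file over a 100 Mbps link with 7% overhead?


Effective throughput = 100 * (1 - 7/100) = 93 Mbps
File size in Mb = 684 * 8 = 5472 Mb
Time = 5472 / 93
Time = 58.8387 seconds


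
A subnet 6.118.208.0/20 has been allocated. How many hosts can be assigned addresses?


Host bits = 32 - 20 = 12
Total addresses = 2^12 = 4096
Usable = total - 2 (network and broadcast)
Usable hosts: 4094


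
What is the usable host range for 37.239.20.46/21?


Network: 37.239.16.0
Broadcast: 37.239.23.255
First usable = network + 1
Last usable = broadcast - 1
Range: 37.239.16.1 to 37.239.23.254


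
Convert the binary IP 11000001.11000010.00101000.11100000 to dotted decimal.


11000001 = 193
11000010 = 194
00101000 = 40
11100000 = 224
IP: 193.194.40.224


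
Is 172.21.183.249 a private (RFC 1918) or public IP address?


RFC 1918 private ranges:
  10.0.0.0/8 (10.0.0.0 - 10.255.255.255)
  172.16.0.0/12 (172.16.0.0 - 172.31.255.255)
  192.168.0.0/16 (192.168.0.0 - 192.168.255.255)
Private (in 172.16.0.0/12)


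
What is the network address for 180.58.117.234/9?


IP:   10110100.00111010.01110101.11101010
Mask: 11111111.10000000.00000000.00000000
AND operation:
Net:  10110100.00000000.00000000.00000000
Network: 180.0.0.0/9


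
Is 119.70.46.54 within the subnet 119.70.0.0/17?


Subnet network: 119.70.0.0
Test IP AND mask: 119.70.0.0
Yes, 119.70.46.54 is in 119.70.0.0/17


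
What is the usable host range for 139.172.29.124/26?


Network: 139.172.29.64
Broadcast: 139.172.29.127
First usable = network + 1
Last usable = broadcast - 1
Range: 139.172.29.65 to 139.172.29.126


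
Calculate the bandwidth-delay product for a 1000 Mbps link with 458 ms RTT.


BDP = bandwidth * RTT
= 1000 Mbps * 458 ms
= 1000 * 1e6 * 458 / 1000 bits
= 458000000 bits
= 57250000 bytes
= 55908.2031 KB
BDP = 458000000 bits (57250000 bytes)


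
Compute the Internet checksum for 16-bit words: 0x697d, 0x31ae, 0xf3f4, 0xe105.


Sum all words (with carry folding):
+ 0x697d = 0x697d
+ 0x31ae = 0x9b2b
+ 0xf3f4 = 0x8f20
+ 0xe105 = 0x7026
One's complement: ~0x7026
Checksum = 0x8fd9


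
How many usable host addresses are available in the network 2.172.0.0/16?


Host bits = 32 - 16 = 16
Total addresses = 2^16 = 65536
Usable = total - 2 (network and broadcast)
Usable hosts: 65534


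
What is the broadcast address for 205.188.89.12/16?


Network: 205.188.0.0/16
Host bits = 16
Set all host bits to 1:
Broadcast: 205.188.255.255


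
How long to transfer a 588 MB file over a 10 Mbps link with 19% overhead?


Effective throughput = 10 * (1 - 19/100) = 8.1 Mbps
File size in Mb = 588 * 8 = 4704 Mb
Time = 4704 / 8.1
Time = 580.7407 seconds


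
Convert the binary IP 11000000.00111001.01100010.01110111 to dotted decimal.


11000000 = 192
00111001 = 57
01100010 = 98
01110111 = 119
IP: 192.57.98.119


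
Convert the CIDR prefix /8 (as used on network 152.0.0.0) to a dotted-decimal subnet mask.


/8 means 8 network bits, 24 host bits
Binary: 11111111000000000000000000000000
Mask: 255.0.0.0


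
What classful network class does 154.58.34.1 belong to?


First octet: 154
Binary: 10011010
10xxxxxx -> Class B (128-191)
Class B, default mask 255.255.0.0 (/16)


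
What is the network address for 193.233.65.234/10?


IP:   11000001.11101001.01000001.11101010
Mask: 11111111.11000000.00000000.00000000
AND operation:
Net:  11000001.11000000.00000000.00000000
Network: 193.192.0.0/10


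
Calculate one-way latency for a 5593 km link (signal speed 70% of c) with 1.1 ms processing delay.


Speed = 0.7 * 3e5 km/s = 210000 km/s
Propagation delay = 5593 / 210000 = 0.0266 s = 26.6333 ms
Processing delay = 1.1 ms
Total one-way latency = 27.7333 ms


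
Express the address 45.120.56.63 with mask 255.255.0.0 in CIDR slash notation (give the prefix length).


Binary: 11111111.11111111.00000000.00000000
Count leading 1s
Prefix: /16


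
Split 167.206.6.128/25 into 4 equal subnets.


New prefix = 25 + 2 = 27
Each subnet has 32 addresses
  167.206.6.128/27
  167.206.6.160/27
  167.206.6.192/27
  167.206.6.224/27
Subnets: 167.206.6.128/27, 167.206.6.160/27, 167.206.6.192/27, 167.206.6.224/27


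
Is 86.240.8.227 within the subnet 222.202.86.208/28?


Subnet network: 222.202.86.208
Test IP AND mask: 86.240.8.224
No, 86.240.8.227 is not in 222.202.86.208/28


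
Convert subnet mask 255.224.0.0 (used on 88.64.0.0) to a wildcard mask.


Subnet mask: 255.224.0.0
Wildcard = 255.255.255.255 - subnet mask
255 - 255 = 0
255 - 224 = 31
255 - 0 = 255
255 - 0 = 255
Wildcard: 0.31.255.255


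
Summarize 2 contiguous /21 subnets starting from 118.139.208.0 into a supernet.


Original prefix: /21
Number of subnets: 2 = 2^1
New prefix = 21 - 1 = 20
Supernet: 118.139.208.0/20


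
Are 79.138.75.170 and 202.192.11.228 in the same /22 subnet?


Mask: 255.255.252.0
79.138.75.170 AND mask = 79.138.72.0
202.192.11.228 AND mask = 202.192.8.0
No, different subnets (79.138.72.0 vs 202.192.8.0)


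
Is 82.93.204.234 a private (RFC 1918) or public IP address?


RFC 1918 private ranges:
  10.0.0.0/8 (10.0.0.0 - 10.255.255.255)
  172.16.0.0/12 (172.16.0.0 - 172.31.255.255)
  192.168.0.0/16 (192.168.0.0 - 192.168.255.255)
Public (not in any RFC 1918 range)


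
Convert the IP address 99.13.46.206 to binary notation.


99 = 01100011
13 = 00001101
46 = 00101110
206 = 11001110
Binary: 01100011.00001101.00101110.11001110


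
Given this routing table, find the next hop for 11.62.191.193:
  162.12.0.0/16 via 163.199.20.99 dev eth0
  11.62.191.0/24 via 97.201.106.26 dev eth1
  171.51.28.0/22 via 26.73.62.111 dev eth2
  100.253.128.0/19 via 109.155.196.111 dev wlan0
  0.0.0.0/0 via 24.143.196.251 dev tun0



Longest prefix match for 11.62.191.193:
  /16 162.12.0.0: no
  /24 11.62.191.0: MATCH
  /22 171.51.28.0: no
  /19 100.253.128.0: no
  /0 0.0.0.0: MATCH
Selected: next-hop 97.201.106.26 via eth1 (matched /24)


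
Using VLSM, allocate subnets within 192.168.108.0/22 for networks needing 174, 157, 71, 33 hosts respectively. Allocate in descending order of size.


174 hosts -> /24 (254 usable): 192.168.108.0/24
157 hosts -> /24 (254 usable): 192.168.109.0/24
71 hosts -> /25 (126 usable): 192.168.110.0/25
33 hosts -> /26 (62 usable): 192.168.110.128/26
Allocation: 192.168.108.0/24 (174 hosts, 254 usable); 192.168.109.0/24 (157 hosts, 254 usable); 192.168.110.0/25 (71 hosts, 126 usable); 192.168.110.128/26 (33 hosts, 62 usable)


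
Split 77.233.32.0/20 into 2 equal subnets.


New prefix = 20 + 1 = 21
Each subnet has 2048 addresses
  77.233.32.0/21
  77.233.40.0/21
Subnets: 77.233.32.0/21, 77.233.40.0/21


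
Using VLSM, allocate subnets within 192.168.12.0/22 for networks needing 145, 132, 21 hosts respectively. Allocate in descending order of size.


145 hosts -> /24 (254 usable): 192.168.12.0/24
132 hosts -> /24 (254 usable): 192.168.13.0/24
21 hosts -> /27 (30 usable): 192.168.14.0/27
Allocation: 192.168.12.0/24 (145 hosts, 254 usable); 192.168.13.0/24 (132 hosts, 254 usable); 192.168.14.0/27 (21 hosts, 30 usable)


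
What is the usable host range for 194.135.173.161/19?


Network: 194.135.160.0
Broadcast: 194.135.191.255
First usable = network + 1
Last usable = broadcast - 1
Range: 194.135.160.1 to 194.135.191.254


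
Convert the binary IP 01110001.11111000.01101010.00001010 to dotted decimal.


01110001 = 113
11111000 = 248
01101010 = 106
00001010 = 10
IP: 113.248.106.10


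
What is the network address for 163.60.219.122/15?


IP:   10100011.00111100.11011011.01111010
Mask: 11111111.11111110.00000000.00000000
AND operation:
Net:  10100011.00111100.00000000.00000000
Network: 163.60.0.0/15


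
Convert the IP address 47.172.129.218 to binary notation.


47 = 00101111
172 = 10101100
129 = 10000001
218 = 11011010
Binary: 00101111.10101100.10000001.11011010


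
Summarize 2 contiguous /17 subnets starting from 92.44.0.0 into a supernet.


Original prefix: /17
Number of subnets: 2 = 2^1
New prefix = 17 - 1 = 16
Supernet: 92.44.0.0/16


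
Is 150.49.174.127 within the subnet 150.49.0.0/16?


Subnet network: 150.49.0.0
Test IP AND mask: 150.49.0.0
Yes, 150.49.174.127 is in 150.49.0.0/16


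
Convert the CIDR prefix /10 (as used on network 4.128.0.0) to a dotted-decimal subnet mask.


/10 means 10 network bits, 22 host bits
Binary: 11111111110000000000000000000000
Mask: 255.192.0.0


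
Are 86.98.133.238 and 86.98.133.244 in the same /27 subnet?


Mask: 255.255.255.224
86.98.133.238 AND mask = 86.98.133.224
86.98.133.244 AND mask = 86.98.133.224
Yes, same subnet (86.98.133.224)


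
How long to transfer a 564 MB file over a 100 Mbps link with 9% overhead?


Effective throughput = 100 * (1 - 9/100) = 91 Mbps
File size in Mb = 564 * 8 = 4512 Mb
Time = 4512 / 91
Time = 49.5824 seconds


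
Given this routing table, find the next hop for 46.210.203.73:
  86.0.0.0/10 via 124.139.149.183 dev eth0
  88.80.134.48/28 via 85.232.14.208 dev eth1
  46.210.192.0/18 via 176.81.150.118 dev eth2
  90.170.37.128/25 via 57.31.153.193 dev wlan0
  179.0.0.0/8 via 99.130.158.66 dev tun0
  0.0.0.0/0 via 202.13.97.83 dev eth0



Longest prefix match for 46.210.203.73:
  /10 86.0.0.0: no
  /28 88.80.134.48: no
  /18 46.210.192.0: MATCH
  /25 90.170.37.128: no
  /8 179.0.0.0: no
  /0 0.0.0.0: MATCH
Selected: next-hop 176.81.150.118 via eth2 (matched /18)


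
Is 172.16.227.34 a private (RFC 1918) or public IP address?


RFC 1918 private ranges:
  10.0.0.0/8 (10.0.0.0 - 10.255.255.255)
  172.16.0.0/12 (172.16.0.0 - 172.31.255.255)
  192.168.0.0/16 (192.168.0.0 - 192.168.255.255)
Private (in 172.16.0.0/12)


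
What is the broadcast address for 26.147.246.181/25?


Network: 26.147.246.128/25
Host bits = 7
Set all host bits to 1:
Broadcast: 26.147.246.255


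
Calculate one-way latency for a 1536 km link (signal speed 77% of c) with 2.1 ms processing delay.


Speed = 0.77 * 3e5 km/s = 231000 km/s
Propagation delay = 1536 / 231000 = 0.0066 s = 6.6494 ms
Processing delay = 2.1 ms
Total one-way latency = 8.7494 ms


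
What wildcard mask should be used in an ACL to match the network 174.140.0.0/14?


Subnet mask: 255.252.0.0
Wildcard = 255.255.255.255 - subnet mask
255 - 255 = 0
255 - 252 = 3
255 - 0 = 255
255 - 0 = 255
Wildcard: 0.3.255.255


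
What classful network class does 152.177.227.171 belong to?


First octet: 152
Binary: 10011000
10xxxxxx -> Class B (128-191)
Class B, default mask 255.255.0.0 (/16)


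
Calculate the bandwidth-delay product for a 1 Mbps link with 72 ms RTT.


BDP = bandwidth * RTT
= 1 Mbps * 72 ms
= 1 * 1e6 * 72 / 1000 bits
= 72000 bits
= 9000 bytes
= 8.7891 KB
BDP = 72000 bits (9000 bytes)


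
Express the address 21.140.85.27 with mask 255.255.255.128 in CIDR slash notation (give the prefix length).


Binary: 11111111.11111111.11111111.10000000
Count leading 1s
Prefix: /25


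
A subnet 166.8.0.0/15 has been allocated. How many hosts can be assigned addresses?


Host bits = 32 - 15 = 17
Total addresses = 2^17 = 131072
Usable = total - 2 (network and broadcast)
Usable hosts: 131070


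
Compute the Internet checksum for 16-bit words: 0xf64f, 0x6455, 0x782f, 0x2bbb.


Sum all words (with carry folding):
+ 0xf64f = 0xf64f
+ 0x6455 = 0x5aa5
+ 0x782f = 0xd2d4
+ 0x2bbb = 0xfe8f
One's complement: ~0xfe8f
Checksum = 0x0170


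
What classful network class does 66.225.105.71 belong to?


First octet: 66
Binary: 01000010
0xxxxxxx -> Class A (1-126)
Class A, default mask 255.0.0.0 (/8)


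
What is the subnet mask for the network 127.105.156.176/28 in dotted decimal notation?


/28 means 28 network bits, 4 host bits
Binary: 11111111111111111111111111110000
Mask: 255.255.255.240


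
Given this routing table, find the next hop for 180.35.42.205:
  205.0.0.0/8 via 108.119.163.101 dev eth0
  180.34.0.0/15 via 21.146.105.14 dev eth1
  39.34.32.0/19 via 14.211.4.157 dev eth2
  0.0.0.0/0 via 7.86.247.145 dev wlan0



Longest prefix match for 180.35.42.205:
  /8 205.0.0.0: no
  /15 180.34.0.0: MATCH
  /19 39.34.32.0: no
  /0 0.0.0.0: MATCH
Selected: next-hop 21.146.105.14 via eth1 (matched /15)


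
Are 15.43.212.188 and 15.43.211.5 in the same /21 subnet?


Mask: 255.255.248.0
15.43.212.188 AND mask = 15.43.208.0
15.43.211.5 AND mask = 15.43.208.0
Yes, same subnet (15.43.208.0)


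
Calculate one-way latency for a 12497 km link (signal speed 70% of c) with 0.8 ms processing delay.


Speed = 0.7 * 3e5 km/s = 210000 km/s
Propagation delay = 12497 / 210000 = 0.0595 s = 59.5095 ms
Processing delay = 0.8 ms
Total one-way latency = 60.3095 ms


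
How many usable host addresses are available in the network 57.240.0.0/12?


Host bits = 32 - 12 = 20
Total addresses = 2^20 = 1048576
Usable = total - 2 (network and broadcast)
Usable hosts: 1048574


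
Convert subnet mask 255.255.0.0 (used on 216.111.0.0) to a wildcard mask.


Subnet mask: 255.255.0.0
Wildcard = 255.255.255.255 - subnet mask
255 - 255 = 0
255 - 255 = 0
255 - 0 = 255
255 - 0 = 255
Wildcard: 0.0.255.255


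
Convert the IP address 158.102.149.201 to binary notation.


158 = 10011110
102 = 01100110
149 = 10010101
201 = 11001001
Binary: 10011110.01100110.10010101.11001001


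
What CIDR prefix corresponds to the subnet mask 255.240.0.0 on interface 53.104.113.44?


Binary: 11111111.11110000.00000000.00000000
Count leading 1s
Prefix: /12


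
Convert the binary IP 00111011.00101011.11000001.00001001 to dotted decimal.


00111011 = 59
00101011 = 43
11000001 = 193
00001001 = 9
IP: 59.43.193.9


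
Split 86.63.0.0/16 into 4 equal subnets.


New prefix = 16 + 2 = 18
Each subnet has 16384 addresses
  86.63.0.0/18
  86.63.64.0/18
  86.63.128.0/18
  86.63.192.0/18
Subnets: 86.63.0.0/18, 86.63.64.0/18, 86.63.128.0/18, 86.63.192.0/18


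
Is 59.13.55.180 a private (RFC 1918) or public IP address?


RFC 1918 private ranges:
  10.0.0.0/8 (10.0.0.0 - 10.255.255.255)
  172.16.0.0/12 (172.16.0.0 - 172.31.255.255)
  192.168.0.0/16 (192.168.0.0 - 192.168.255.255)
Public (not in any RFC 1918 range)


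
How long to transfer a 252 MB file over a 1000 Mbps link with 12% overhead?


Effective throughput = 1000 * (1 - 12/100) = 880 Mbps
File size in Mb = 252 * 8 = 2016 Mb
Time = 2016 / 880
Time = 2.2909 seconds


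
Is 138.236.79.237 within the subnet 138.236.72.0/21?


Subnet network: 138.236.72.0
Test IP AND mask: 138.236.72.0
Yes, 138.236.79.237 is in 138.236.72.0/21


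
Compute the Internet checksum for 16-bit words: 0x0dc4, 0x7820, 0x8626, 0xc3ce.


Sum all words (with carry folding):
+ 0x0dc4 = 0x0dc4
+ 0x7820 = 0x85e4
+ 0x8626 = 0x0c0b
+ 0xc3ce = 0xcfd9
One's complement: ~0xcfd9
Checksum = 0x3026


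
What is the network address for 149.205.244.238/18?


IP:   10010101.11001101.11110100.11101110
Mask: 11111111.11111111.11000000.00000000
AND operation:
Net:  10010101.11001101.11000000.00000000
Network: 149.205.192.0/18


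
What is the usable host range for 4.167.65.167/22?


Network: 4.167.64.0
Broadcast: 4.167.67.255
First usable = network + 1
Last usable = broadcast - 1
Range: 4.167.64.1 to 4.167.67.254


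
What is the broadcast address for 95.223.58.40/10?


Network: 95.192.0.0/10
Host bits = 22
Set all host bits to 1:
Broadcast: 95.255.255.255


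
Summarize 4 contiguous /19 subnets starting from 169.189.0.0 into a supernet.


Original prefix: /19
Number of subnets: 4 = 2^2
New prefix = 19 - 2 = 17
Supernet: 169.189.0.0/17


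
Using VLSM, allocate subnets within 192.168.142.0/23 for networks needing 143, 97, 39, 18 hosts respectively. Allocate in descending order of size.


143 hosts -> /24 (254 usable): 192.168.142.0/24
97 hosts -> /25 (126 usable): 192.168.143.0/25
39 hosts -> /26 (62 usable): 192.168.143.128/26
18 hosts -> /27 (30 usable): 192.168.143.192/27
Allocation: 192.168.142.0/24 (143 hosts, 254 usable); 192.168.143.0/25 (97 hosts, 126 usable); 192.168.143.128/26 (39 hosts, 62 usable); 192.168.143.192/27 (18 hosts, 30 usable)


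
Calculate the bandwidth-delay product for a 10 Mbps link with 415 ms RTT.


BDP = bandwidth * RTT
= 10 Mbps * 415 ms
= 10 * 1e6 * 415 / 1000 bits
= 4150000 bits
= 518750 bytes
= 506.5918 KB
BDP = 4150000 bits (518750 bytes)


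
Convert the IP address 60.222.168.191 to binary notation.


60 = 00111100
222 = 11011110
168 = 10101000
191 = 10111111
Binary: 00111100.11011110.10101000.10111111


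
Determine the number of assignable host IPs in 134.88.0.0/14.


Host bits = 32 - 14 = 18
Total addresses = 2^18 = 262144
Usable = total - 2 (network and broadcast)
Usable hosts: 262142


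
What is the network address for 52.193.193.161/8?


IP:   00110100.11000001.11000001.10100001
Mask: 11111111.00000000.00000000.00000000
AND operation:
Net:  00110100.00000000.00000000.00000000
Network: 52.0.0.0/8


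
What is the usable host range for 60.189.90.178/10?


Network: 60.128.0.0
Broadcast: 60.191.255.255
First usable = network + 1
Last usable = broadcast - 1
Range: 60.128.0.1 to 60.191.255.254


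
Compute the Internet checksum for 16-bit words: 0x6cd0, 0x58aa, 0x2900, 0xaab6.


Sum all words (with carry folding):
+ 0x6cd0 = 0x6cd0
+ 0x58aa = 0xc57a
+ 0x2900 = 0xee7a
+ 0xaab6 = 0x9931
One's complement: ~0x9931
Checksum = 0x66ce


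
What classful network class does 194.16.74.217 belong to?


First octet: 194
Binary: 11000010
110xxxxx -> Class C (192-223)
Class C, default mask 255.255.255.0 (/24)
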